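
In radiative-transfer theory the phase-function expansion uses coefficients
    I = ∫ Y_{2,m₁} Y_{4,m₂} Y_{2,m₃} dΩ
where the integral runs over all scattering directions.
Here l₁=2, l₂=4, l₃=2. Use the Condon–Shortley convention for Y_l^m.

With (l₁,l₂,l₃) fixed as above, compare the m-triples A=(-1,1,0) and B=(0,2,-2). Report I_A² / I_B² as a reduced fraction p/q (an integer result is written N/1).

Same 2,4,2: normalisation and zero-m 3j drop out of the ratio.
A: Δ: 4! 0! 4! / 9! → 1/630; sum: t=3:−1/24 = -1/24; 3j²(2 4 2; -1 1 0) = Δ·Π!·Σ² = 1/21  (sign -1)
B: Δ: 4! 0! 4! / 9! → 1/630; sum: t=2:+1/96 = 1/96; 3j²(2 4 2; 0 2 -2) = Δ·Π!·Σ² = 1/42  (sign +1)
I_A²/I_B² = (1/21)/(1/42) = 2/1

2/1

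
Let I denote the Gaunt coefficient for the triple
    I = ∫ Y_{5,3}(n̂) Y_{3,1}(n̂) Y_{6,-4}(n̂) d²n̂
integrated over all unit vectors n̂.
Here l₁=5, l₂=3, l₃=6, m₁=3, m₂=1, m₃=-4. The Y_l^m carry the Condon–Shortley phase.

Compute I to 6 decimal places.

0.113950

Rules hold: Σm=0, L=14 even, 2≤6≤8.
N = 11·7·13 = 1001
Δ = 2!·8!·4!/15! = 1/675675
Racah Σ t=0..2: t=0:+1/8640 t=1:−1/2304 t=2:+1/8640 = -7/34560
⇒ 3j(5 3 6; 0 0 0)² = 7/429, sgn -1
Racah Σ t=0..2: t=0:+1/69120 t=1:−1/30240 t=2:+1/322560 = -1/64512
⇒ 3j(5 3 6; 3 1 -4)² = 10/1001, sgn -1
4πI² = N·(3j₀)²·(3jₘ)² = 70/429
I = +1·√(0.16317/4π) = 0.11395029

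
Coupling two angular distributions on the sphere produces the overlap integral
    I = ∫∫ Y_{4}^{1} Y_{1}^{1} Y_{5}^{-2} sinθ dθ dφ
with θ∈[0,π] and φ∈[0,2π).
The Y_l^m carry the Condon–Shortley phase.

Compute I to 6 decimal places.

0.225034

Checks pass: Σm=0; 10 even; l₃=5∈[3,5].
(2·4+1)(2·1+1)(2·5+1) = 297
Δ: 0! 8! 2! / 11! → 1/495
sum: t=0:+1/576 = 1/576
3j²(4 1 5; 0 0 0) = Δ·Π!·Σ² = 5/99  (sign -1)
sum: t=0:+1/1440 = 1/1440
3j²(4 1 5; 1 1 -2) = Δ·Π!·Σ² = 7/165  (sign -1)
combine: 4πI² = 297·5/99·7/165 = 7/11
take √, sign +1: I = 0.22503380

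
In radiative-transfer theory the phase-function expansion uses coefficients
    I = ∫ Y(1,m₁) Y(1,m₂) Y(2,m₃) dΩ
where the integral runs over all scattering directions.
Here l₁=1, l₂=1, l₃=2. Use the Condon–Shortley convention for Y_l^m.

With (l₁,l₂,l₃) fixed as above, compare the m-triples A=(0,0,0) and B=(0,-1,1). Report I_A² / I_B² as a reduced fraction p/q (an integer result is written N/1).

4/3

Same 1,1,2: normalisation and zero-m 3j drop out of the ratio.
A: Δ: 0! 2! 2! / 5! → 1/30; sum: t=0:+1/1 = 1/1; 3j²(1 1 2; 0 0 0) = Δ·Π!·Σ² = 2/15  (sign +1)
B: Δ: 0! 2! 2! / 5! → 1/30; sum: t=0:+1/2 = 1/2; 3j²(1 1 2; 0 -1 1) = Δ·Π!·Σ² = 1/10  (sign -1)
I_A²/I_B² = (2/15)/(1/10) = 4/3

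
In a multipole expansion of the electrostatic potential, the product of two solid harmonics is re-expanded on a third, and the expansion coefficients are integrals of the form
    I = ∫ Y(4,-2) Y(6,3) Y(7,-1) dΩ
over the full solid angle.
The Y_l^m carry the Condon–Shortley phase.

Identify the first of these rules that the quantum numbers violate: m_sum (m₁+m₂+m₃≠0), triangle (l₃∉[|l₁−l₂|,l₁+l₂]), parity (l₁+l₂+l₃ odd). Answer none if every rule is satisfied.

parity

Σmᵢ = 0  ✓
l₃∈[|l₁−l₂|,l₁+l₂]=[2,10], have l₃=7  ✓
Σlᵢ = 17 ⇒ odd  ✗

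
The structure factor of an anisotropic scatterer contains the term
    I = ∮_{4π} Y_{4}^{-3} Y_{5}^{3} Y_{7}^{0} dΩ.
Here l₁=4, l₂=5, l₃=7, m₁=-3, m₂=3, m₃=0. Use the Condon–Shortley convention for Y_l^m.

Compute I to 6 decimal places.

-0.132164

m-sum 0 ✓  L=16 even ✓  1≤7≤9 ✓
Π(2lᵢ+1) = 9×11×15 = 1485
triangle coeff Δ(4,5,7) = 1/6126120
Σ_t [0,2]: t=0:+1/69120 t=1:−1/20736 t=2:+1/69120 = -1/51840
(3j)²=280/21879 [(4 5 7; 0 0 0)], sign=+1
Σ_t [1,2]: t=1:−1/3628800 t=2:+1/345600 = 19/7257600
(3j)²=2527/218790 [(4 5 7; -3 3 0)], sign=-1
⇒ 4πI² = 353780/1611753
I = (-1)√(353780/1611753/(4π)) = -0.13216378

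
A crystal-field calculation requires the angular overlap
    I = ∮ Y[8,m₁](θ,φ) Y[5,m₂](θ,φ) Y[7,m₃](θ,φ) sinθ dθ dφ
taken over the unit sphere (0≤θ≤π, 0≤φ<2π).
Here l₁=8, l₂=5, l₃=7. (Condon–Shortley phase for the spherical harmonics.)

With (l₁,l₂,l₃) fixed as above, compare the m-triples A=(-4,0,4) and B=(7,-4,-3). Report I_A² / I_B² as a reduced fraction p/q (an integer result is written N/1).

2200/3757

l's match ⇒ only the (l;m) 3-j factors differ between A and B.
A: triangle coeff Δ(8,5,7) = 1/814773960; Σ_t [2,5]: t=2:+1/1045094400 t=3:−1/52254720 t=4:+1/23224320 t=5:−1/87091200 = 1/74649600; (3j)²=110/12597 [(8 5 7; -4 0 4)], sign=-1
B: triangle coeff Δ(8,5,7) = 1/814773960; Σ_t [0,1]: t=0:+1/1567641600 t=1:−1/10450944000 = 17/31352832000; (3j)²=17/1140 [(8 5 7; 7 -4 -3)], sign=+1
I_A²/I_B² = (110/12597)/(17/1140) = 2200/3757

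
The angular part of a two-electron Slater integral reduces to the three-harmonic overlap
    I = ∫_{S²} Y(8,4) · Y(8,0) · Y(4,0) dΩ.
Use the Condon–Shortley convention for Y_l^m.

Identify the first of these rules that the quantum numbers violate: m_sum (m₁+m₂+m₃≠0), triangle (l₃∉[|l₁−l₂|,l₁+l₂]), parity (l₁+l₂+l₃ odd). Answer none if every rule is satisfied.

m₁+m₂+m₃ = 4 + 0 + 0 = 4  ✗
triangle: |8−8|=0 ≤ l₃=4 ≤ 8+8=16
parity: l₁+l₂+l₃ = 20 is even

m_sum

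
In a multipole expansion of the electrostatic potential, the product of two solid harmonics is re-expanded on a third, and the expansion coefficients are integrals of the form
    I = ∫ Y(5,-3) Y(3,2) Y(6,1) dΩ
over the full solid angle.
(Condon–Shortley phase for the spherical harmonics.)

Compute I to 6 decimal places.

Rules hold: Σm=0, L=14 even, 2≤6≤8.
N = 11·7·13 = 1001
Δ = 2!·8!·4!/15! = 1/675675
Racah Σ t=0..2: t=0:+1/8640 t=1:−1/2304 t=2:+1/8640 = -7/34560
⇒ 3j(5 3 6; 0 0 0)² = 7/429, sgn -1
Racah Σ t=1..2: t=1:−1/120960 t=2:+1/17280 = 1/20160
⇒ 3j(5 3 6; -3 2 1)² = 64/3003, sgn -1
4πI² = N·(3j₀)²·(3jₘ)² = 448/1287
I = +1·√(0.348096/4π) = 0.16643505

0.166435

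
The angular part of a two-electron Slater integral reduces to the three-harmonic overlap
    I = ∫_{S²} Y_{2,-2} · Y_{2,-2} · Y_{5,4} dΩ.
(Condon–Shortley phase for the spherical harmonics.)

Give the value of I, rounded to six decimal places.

triangle: need 0≤l₃≤4, have 5; I=0

0.000000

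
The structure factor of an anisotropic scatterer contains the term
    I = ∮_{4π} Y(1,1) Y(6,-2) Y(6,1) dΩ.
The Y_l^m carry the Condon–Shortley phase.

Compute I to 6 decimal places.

0.000000

l₁+l₂+l₃=13 is odd: 3j(l;000)=0 ⇒ I=0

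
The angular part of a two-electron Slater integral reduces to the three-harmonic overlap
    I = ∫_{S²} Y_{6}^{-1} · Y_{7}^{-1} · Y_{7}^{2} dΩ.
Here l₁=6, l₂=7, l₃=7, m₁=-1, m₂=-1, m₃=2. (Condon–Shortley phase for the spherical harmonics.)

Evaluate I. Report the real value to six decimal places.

0.109239

m-sum 0 ✓  L=20 even ✓  1≤7≤13 ✓
Π(2lᵢ+1) = 13×15×15 = 2925
triangle coeff Δ(6,7,7) = 1/2444321880
Σ_t [0,6]: t=0:+1/2612736000 t=1:−1/20736000 t=2:+1/1658880 t=3:−1/746496 t=4:+1/1658880 t=5:−1/20736000 t=6:+1/2612736000 = -1/4354560
(3j)²=1000/138567 [(6 7 7; 0 0 0)], sign=+1
Σ_t [1,6]: t=1:−1/62208000 t=2:+1/3317760 t=3:−1/1244160 t=4:+1/2488320 t=5:−1/29030400 t=6:+1/3483648000 = -1/6635520
(3j)²=2625/369512 [(6 7 7; -1 -1 2)], sign=+1
⇒ 4πI² = 24609375/164109517
I = (+1)√(24609375/164109517/(4π)) = 0.10923919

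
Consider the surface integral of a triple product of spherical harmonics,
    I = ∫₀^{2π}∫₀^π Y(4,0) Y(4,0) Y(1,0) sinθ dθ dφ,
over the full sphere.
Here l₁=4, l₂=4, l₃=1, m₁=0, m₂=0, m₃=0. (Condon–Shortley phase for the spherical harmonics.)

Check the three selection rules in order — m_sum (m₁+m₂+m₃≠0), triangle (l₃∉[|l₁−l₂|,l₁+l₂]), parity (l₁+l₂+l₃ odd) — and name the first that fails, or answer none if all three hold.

Σmᵢ = 0  ✓
l₃∈[|l₁−l₂|,l₁+l₂]=[0,8], have l₃=1  ✓
Σlᵢ = 9 ⇒ odd  ✗

parity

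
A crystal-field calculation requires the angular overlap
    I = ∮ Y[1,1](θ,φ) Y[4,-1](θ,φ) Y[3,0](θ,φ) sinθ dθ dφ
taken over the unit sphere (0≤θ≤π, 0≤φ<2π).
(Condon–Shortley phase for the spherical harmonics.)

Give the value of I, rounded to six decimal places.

m-sum 0 ✓  L=8 even ✓  3≤3≤5 ✓
Π(2lᵢ+1) = 3×9×7 = 189
triangle coeff Δ(1,4,3) = 1/252
Σ_t [1,1]: t=1:−1/36 = -1/36
(3j)²=4/63 [(1 4 3; 0 0 0)], sign=+1
Σ_t [0,0]: t=0:+1/72 = 1/72
(3j)²=5/126 [(1 4 3; 1 -1 0)], sign=-1
⇒ 4πI² = 10/21
I = (-1)√(10/21/(4π)) = -0.19466390

-0.194664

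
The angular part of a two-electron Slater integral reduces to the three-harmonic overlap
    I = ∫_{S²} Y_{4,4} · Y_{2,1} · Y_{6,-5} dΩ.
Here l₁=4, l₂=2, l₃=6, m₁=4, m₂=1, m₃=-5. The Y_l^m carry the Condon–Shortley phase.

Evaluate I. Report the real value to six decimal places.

-0.204295

m-sum 0 ✓  L=12 even ✓  2≤6≤6 ✓
Π(2lᵢ+1) = 9×5×13 = 585
triangle coeff Δ(4,2,6) = 1/6435
Σ_t [0,0]: t=0:+1/2304 = 1/2304
(3j)²=5/143 [(4 2 6; 0 0 0)], sign=+1
Σ_t [0,0]: t=0:+1/241920 = 1/241920
(3j)²=1/39 [(4 2 6; 4 1 -5)], sign=-1
⇒ 4πI² = 75/143
I = (-1)√(75/143/(4π)) = -0.20429497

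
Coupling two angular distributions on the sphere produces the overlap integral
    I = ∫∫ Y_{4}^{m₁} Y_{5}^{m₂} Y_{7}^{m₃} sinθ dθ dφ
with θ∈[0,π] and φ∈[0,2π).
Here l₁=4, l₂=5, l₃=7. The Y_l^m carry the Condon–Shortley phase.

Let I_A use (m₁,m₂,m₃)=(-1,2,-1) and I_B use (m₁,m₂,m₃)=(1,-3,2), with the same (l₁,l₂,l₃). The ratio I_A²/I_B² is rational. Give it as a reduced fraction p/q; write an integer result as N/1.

6724/26569

Shared (l₁,l₂,l₃)=(4,5,7): N and (l;000)² cancel in I_A²/I_B².
A: Δ = 2!·6!·8!/17! = 1/6126120; Racah Σ t=0..2: t=0:+1/1209600 t=1:−1/69120 t=2:+1/51840 = 41/7257600; ⇒ 3j(4 5 7; -1 2 -1)² = 1681/510510, sgn +1
B: Δ = 2!·6!·8!/17! = 1/6126120; Racah Σ t=0..2: t=0:+1/103680 t=1:−1/241920 t=2:+1/9676800 = 163/29030400; ⇒ 3j(4 5 7; 1 -3 2)² = 26569/2042040, sgn -1
I_A²/I_B² = (1681/510510)/(26569/2042040) = 6724/26569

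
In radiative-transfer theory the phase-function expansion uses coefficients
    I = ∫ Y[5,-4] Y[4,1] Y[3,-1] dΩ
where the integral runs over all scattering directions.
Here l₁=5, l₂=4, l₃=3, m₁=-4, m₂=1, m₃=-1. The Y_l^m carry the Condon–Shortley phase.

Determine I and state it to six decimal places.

Σmᵢ = -4 ≠ 0, so the φ-integral vanishes; I = 0

0.000000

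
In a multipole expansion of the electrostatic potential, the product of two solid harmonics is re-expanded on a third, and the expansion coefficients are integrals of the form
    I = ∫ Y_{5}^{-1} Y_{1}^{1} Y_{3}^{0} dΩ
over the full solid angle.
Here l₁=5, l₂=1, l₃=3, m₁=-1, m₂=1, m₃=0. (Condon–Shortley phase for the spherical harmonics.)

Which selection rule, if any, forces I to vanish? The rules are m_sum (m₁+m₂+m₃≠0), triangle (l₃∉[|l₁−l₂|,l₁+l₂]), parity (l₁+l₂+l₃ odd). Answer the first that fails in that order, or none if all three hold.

m₁+m₂+m₃ = -1 + 1 + 0 = 0  ✓
triangle: |5−1|=4 ≤ l₃=3 ≤ 5+1=6  ✗
parity: l₁+l₂+l₃ = 9 is odd

triangle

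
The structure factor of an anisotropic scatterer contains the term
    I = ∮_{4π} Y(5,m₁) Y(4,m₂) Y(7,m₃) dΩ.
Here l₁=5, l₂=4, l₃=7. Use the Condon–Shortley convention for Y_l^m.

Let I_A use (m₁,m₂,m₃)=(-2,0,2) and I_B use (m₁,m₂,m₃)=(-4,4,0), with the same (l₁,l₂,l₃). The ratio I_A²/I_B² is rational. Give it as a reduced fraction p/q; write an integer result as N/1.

Same 5,4,7: normalisation and zero-m 3j drop out of the ratio.
A: Δ: 2! 8! 6! / 17! → 1/6126120; sum: t=0:+1/483840 t=1:−1/51840 t=2:+1/69120 = -1/362880; 3j²(5 4 7; -2 0 2) = Δ·Π!·Σ² = 16/17017  (sign +1)
B: Δ: 2! 8! 6! / 17! → 1/6126120; sum: t=2:+1/7257600 = 1/7257600; 3j²(5 4 7; -4 4 0) = Δ·Π!·Σ² = 14/12155  (sign -1)
I_A²/I_B² = (16/17017)/(14/12155) = 40/49

40/49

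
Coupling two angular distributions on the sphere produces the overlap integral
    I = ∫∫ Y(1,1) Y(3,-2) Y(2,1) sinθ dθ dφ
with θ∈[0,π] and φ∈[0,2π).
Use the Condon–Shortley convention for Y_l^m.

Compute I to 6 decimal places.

m-sum 0 ✓  L=6 even ✓  2≤2≤4 ✓
Π(2lᵢ+1) = 3×7×5 = 105
triangle coeff Δ(1,3,2) = 1/105
Σ_t [1,1]: t=1:−1/4 = -1/4
(3j)²=3/35 [(1 3 2; 0 0 0)], sign=-1
Σ_t [0,0]: t=0:+1/12 = 1/12
(3j)²=2/21 [(1 3 2; 1 -2 1)], sign=-1
⇒ 4πI² = 6/7
I = (+1)√(6/7/(4π)) = 0.26116903

0.261169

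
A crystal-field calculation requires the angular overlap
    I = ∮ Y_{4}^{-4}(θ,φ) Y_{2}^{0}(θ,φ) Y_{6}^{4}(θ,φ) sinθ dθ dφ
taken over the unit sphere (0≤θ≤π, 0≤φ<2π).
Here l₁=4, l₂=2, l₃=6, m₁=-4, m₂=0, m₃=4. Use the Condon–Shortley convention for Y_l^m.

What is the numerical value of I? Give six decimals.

0.106690

m-sum 0 ✓  L=12 even ✓  2≤6≤6 ✓
Π(2lᵢ+1) = 9×5×13 = 585
triangle coeff Δ(4,2,6) = 1/6435
Σ_t [0,0]: t=0:+1/2304 = 1/2304
(3j)²=5/143 [(4 2 6; 0 0 0)], sign=+1
Σ_t [0,0]: t=0:+1/161280 = 1/161280
(3j)²=1/143 [(4 2 6; -4 0 4)], sign=+1
⇒ 4πI² = 225/1573
I = (+1)√(225/1573/(4π)) = 0.10668957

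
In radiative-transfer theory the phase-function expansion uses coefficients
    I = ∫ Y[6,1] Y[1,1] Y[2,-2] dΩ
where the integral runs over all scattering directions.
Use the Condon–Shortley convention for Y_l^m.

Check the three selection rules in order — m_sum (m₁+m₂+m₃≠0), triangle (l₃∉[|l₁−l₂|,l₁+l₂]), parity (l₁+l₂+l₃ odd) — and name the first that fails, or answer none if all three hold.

azimuthal sum: 1 + 1 − 2 = 0  ✓
5 ≤ 2 ≤ 7 (triangle on l)  ✗
L = 6 + 1 + 2 = 9 (odd)

triangle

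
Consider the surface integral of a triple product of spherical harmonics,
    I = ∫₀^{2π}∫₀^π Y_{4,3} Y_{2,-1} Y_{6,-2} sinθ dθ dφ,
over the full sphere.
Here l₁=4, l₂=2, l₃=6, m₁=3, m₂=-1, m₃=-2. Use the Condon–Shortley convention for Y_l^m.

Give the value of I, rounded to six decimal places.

0.089969

Checks pass: Σm=0; 12 even; l₃=6∈[2,6].
(2·4+1)(2·2+1)(2·6+1) = 585
Δ: 0! 8! 4! / 13! → 1/6435
sum: t=0:+1/2304 = 1/2304
3j²(4 2 6; 0 0 0) = Δ·Π!·Σ² = 5/143  (sign +1)
sum: t=0:+1/30240 = 1/30240
3j²(4 2 6; 3 -1 -2) = Δ·Π!·Σ² = 32/6435  (sign +1)
combine: 4πI² = 585·5/143·32/6435 = 160/1573
take √, sign +1: I = 0.08996855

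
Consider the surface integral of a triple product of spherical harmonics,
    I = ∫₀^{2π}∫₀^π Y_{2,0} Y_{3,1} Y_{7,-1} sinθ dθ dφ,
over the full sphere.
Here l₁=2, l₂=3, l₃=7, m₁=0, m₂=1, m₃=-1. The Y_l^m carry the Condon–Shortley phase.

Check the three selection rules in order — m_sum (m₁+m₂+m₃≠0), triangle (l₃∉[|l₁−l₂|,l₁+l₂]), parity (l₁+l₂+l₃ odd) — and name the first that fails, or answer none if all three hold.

triangle

m₁+m₂+m₃ = 0 + 1 − 1 = 0  ✓
triangle: |2−3|=1 ≤ l₃=7 ≤ 2+3=5  ✗
parity: l₁+l₂+l₃ = 12 is even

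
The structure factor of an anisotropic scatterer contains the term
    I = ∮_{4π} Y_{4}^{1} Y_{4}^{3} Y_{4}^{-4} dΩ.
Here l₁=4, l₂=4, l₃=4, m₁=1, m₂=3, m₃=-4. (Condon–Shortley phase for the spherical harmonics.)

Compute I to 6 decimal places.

-0.168431

Checks pass: Σm=0; 12 even; l₃=4∈[0,8].
(2·4+1)(2·4+1)(2·4+1) = 729
Δ: 4! 4! 4! / 13! → 1/450450
sum: t=0:+1/13824 t=1:−1/216 t=2:+1/64 t=3:−1/216 t=4:+1/13824 = 5/768
3j²(4 4 4; 0 0 0) = Δ·Π!·Σ² = 18/1001  (sign +1)
sum: t=3:−1/3456 = -1/3456
3j²(4 4 4; 1 3 -4) = Δ·Π!·Σ² = 35/1287  (sign -1)
combine: 4πI² = 729·18/1001·35/1287 = 7290/20449
take √, sign -1: I = -0.16843130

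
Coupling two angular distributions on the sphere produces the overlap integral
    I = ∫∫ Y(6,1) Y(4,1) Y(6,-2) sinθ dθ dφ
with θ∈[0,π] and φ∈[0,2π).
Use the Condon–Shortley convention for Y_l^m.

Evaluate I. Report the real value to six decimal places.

Checks pass: Σm=0; 16 even; l₃=6∈[2,10].
(2·6+1)(2·4+1)(2·6+1) = 1521
Δ: 4! 8! 4! / 17! → 1/15315300
sum: t=0:+1/829440 t=1:−1/25920 t=2:+1/9216 t=3:−1/25920 t=4:+1/829440 = 7/207360
3j²(6 4 6; 0 0 0) = Δ·Π!·Σ² = 28/2431  (sign +1)
sum: t=1:−1/82944 t=2:+1/17280 t=3:−1/34560 t=4:+1/725760 = 53/2903040
3j²(6 4 6; 1 1 -2) = Δ·Π!·Σ² = 2809/306306  (sign +1)
combine: 4πI² = 1521·28/2431·2809/306306 = 5618/34969
take √, sign +1: I = 0.11306920

0.113069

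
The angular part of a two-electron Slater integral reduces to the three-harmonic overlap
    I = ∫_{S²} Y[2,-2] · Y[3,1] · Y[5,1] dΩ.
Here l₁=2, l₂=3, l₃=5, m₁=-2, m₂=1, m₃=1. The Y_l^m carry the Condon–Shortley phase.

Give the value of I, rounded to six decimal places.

m-sum 0 ✓  L=10 even ✓  1≤5≤5 ✓
Π(2lᵢ+1) = 5×7×11 = 385
triangle coeff Δ(2,3,5) = 1/2310
Σ_t [0,0]: t=0:+1/144 = 1/144
(3j)²=10/231 [(2 3 5; 0 0 0)], sign=-1
Σ_t [0,0]: t=0:+1/1152 = 1/1152
(3j)²=1/154 [(2 3 5; -2 1 1)], sign=+1
⇒ 4πI² = 25/231
I = (-1)√(25/231/(4π)) = -0.09280237

-0.092802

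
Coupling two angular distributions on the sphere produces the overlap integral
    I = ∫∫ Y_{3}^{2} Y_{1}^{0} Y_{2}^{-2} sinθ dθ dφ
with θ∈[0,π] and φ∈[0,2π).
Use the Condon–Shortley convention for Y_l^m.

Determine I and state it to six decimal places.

Rules hold: Σm=0, L=6 even, 2≤2≤4.
N = 7·3·5 = 105
Δ = 2!·4!·0!/7! = 1/105
Racah Σ t=1..1: t=1:−1/4 = -1/4
⇒ 3j(3 1 2; 0 0 0)² = 3/35, sgn -1
Racah Σ t=1..1: t=1:−1/24 = -1/24
⇒ 3j(3 1 2; 2 0 -2)² = 1/21, sgn -1
4πI² = N·(3j₀)²·(3jₘ)² = 3/7
I = +1·√(0.428571/4π) = 0.18467439

0.184674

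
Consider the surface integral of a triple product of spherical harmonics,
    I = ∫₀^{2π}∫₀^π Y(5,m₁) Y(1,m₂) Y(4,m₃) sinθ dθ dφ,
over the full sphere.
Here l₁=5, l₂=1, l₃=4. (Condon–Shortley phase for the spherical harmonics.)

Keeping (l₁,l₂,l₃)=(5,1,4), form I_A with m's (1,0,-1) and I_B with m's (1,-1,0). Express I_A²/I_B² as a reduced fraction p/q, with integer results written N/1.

Same 5,1,4: normalisation and zero-m 3j drop out of the ratio.
A: Δ: 2! 8! 0! / 11! → 1/495; sum: t=1:−1/720 = -1/720; 3j²(5 1 4; 1 0 -1) = Δ·Π!·Σ² = 8/165  (sign +1)
B: Δ: 2! 8! 0! / 11! → 1/495; sum: t=0:+1/1152 = 1/1152; 3j²(5 1 4; 1 -1 0) = Δ·Π!·Σ² = 1/33  (sign +1)
I_A²/I_B² = (8/165)/(1/33) = 8/5

8/5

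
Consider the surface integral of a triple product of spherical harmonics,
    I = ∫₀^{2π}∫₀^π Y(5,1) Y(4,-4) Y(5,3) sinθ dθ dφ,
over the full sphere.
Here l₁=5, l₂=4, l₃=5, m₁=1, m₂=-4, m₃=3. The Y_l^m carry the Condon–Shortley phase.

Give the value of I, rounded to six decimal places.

Checks pass: Σm=0; 14 even; l₃=5∈[1,9].
(2·5+1)(2·4+1)(2·5+1) = 1089
Δ: 4! 6! 4! / 15! → 1/3153150
sum: t=0:+1/69120 t=1:−1/1728 t=2:+1/576 t=3:−1/1728 t=4:+1/69120 = 7/11520
3j²(5 4 5; 0 0 0) = Δ·Π!·Σ² = 2/143  (sign -1)
sum: t=0:+1/27648 = 1/27648
3j²(5 4 5; 1 -4 3) = Δ·Π!·Σ² = 10/429  (sign +1)
combine: 4πI² = 1089·2/143·10/429 = 60/169
take √, sign -1: I = -0.16808437

-0.168084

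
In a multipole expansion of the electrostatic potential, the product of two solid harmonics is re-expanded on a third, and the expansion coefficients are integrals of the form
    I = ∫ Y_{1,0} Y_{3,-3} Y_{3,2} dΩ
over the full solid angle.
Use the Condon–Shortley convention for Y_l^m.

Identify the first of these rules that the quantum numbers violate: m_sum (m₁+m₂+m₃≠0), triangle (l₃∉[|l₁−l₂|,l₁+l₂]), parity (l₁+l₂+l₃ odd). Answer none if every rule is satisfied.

Σmᵢ = -1  ✗
l₃∈[|l₁−l₂|,l₁+l₂]=[2,4], have l₃=3
Σlᵢ = 7 ⇒ odd

m_sum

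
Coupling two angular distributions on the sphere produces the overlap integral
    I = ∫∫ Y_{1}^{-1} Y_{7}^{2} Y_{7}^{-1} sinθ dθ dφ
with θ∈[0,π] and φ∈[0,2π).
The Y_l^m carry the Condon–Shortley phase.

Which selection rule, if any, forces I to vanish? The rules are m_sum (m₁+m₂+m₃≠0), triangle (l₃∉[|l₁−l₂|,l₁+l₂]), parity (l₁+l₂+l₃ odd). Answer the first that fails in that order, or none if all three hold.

azimuthal sum: -1 + 2 − 1 = 0  ✓
6 ≤ 7 ≤ 8 (triangle on l)  ✓
L = 1 + 7 + 7 = 15 (odd)  ✗

parity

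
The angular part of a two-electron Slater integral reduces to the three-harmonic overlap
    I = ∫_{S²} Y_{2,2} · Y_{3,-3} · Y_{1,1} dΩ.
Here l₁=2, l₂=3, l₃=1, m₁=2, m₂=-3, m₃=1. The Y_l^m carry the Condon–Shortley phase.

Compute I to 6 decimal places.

Checks pass: Σm=0; 6 even; l₃=1∈[1,5].
(2·2+1)(2·3+1)(2·1+1) = 105
Δ: 4! 0! 2! / 7! → 1/105
sum: t=2:+1/4 = 1/4
3j²(2 3 1; 0 0 0) = Δ·Π!·Σ² = 3/35  (sign -1)
sum: t=0:+1/48 = 1/48
3j²(2 3 1; 2 -3 1) = Δ·Π!·Σ² = 1/7  (sign +1)
combine: 4πI² = 105·3/35·1/7 = 9/7
take √, sign -1: I = -0.31986543

-0.319865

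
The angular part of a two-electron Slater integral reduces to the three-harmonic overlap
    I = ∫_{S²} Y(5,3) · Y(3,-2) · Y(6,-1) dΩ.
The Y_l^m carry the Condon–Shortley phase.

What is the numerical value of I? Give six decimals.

Rules hold: Σm=0, L=14 even, 2≤6≤8.
N = 11·7·13 = 1001
Δ = 2!·8!·4!/15! = 1/675675
Racah Σ t=0..2: t=0:+1/8640 t=1:−1/2304 t=2:+1/8640 = -7/34560
⇒ 3j(5 3 6; 0 0 0)² = 7/429, sgn -1
Racah Σ t=0..1: t=0:+1/17280 t=1:−1/120960 = 1/20160
⇒ 3j(5 3 6; 3 -2 -1)² = 64/3003, sgn -1
4πI² = N·(3j₀)²·(3jₘ)² = 448/1287
I = +1·√(0.348096/4π) = 0.16643505

0.166435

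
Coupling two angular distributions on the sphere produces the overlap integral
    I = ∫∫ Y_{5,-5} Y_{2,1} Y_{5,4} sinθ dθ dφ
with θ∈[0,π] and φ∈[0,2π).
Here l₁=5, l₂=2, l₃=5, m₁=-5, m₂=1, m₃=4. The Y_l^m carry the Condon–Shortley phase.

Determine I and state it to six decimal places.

-0.187924

Rules hold: Σm=0, L=12 even, 3≤5≤7.
N = 11·5·11 = 605
Δ = 2!·8!·2!/13! = 1/38610
Racah Σ t=0..2: t=0:+1/2880 t=1:−1/576 t=2:+1/2880 = -1/960
⇒ 3j(5 2 5; 0 0 0)² = 10/429, sgn +1
Racah Σ t=2..2: t=2:+1/80640 = 1/80640
⇒ 3j(5 2 5; -5 1 4)² = 9/286, sgn -1
4πI² = N·(3j₀)²·(3jₘ)² = 75/169
I = -1·√(0.443787/4π) = -0.18792404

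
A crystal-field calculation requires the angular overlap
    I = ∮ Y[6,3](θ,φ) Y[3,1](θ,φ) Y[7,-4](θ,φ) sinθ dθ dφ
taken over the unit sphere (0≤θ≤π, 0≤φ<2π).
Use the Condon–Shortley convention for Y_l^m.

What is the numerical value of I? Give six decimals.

Rules hold: Σm=0, L=16 even, 3≤7≤9.
N = 13·7·15 = 1365
Δ = 2!·10!·4!/17! = 1/2042040
Racah Σ t=0..2: t=0:+1/207360 t=1:−1/57600 t=2:+1/207360 = -1/129600
⇒ 3j(6 3 7; 0 0 0)² = 168/12155, sgn +1
Racah Σ t=0..2: t=0:+1/1451520 t=1:−1/483840 t=2:+1/2903040 = -1/967680
⇒ 3j(6 3 7; 3 1 -4)² = 81/6188, sgn +1
4πI² = N·(3j₀)²·(3jₘ)² = 10206/41327
I = +1·√(0.246957/4π) = 0.14018641

0.140186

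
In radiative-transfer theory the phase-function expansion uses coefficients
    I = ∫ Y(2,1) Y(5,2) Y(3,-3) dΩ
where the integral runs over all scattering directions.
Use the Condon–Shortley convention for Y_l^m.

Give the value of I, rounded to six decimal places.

0.063396

m-sum 0 ✓  L=10 even ✓  3≤3≤7 ✓
Π(2lᵢ+1) = 5×11×7 = 385
triangle coeff Δ(2,5,3) = 1/2310
Σ_t [2,2]: t=2:+1/144 = 1/144
(3j)²=10/231 [(2 5 3; 0 0 0)], sign=-1
Σ_t [1,1]: t=1:−1/4320 = -1/4320
(3j)²=1/330 [(2 5 3; 1 2 -3)], sign=-1
⇒ 4πI² = 5/99
I = (+1)√(5/99/(4π)) = 0.06339609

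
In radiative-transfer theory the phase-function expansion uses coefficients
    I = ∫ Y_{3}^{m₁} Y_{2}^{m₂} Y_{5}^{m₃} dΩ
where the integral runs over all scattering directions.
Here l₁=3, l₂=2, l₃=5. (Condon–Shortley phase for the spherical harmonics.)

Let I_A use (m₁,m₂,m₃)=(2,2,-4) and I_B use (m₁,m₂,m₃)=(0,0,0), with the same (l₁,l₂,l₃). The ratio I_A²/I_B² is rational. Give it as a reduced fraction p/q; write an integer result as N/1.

Shared (l₁,l₂,l₃)=(3,2,5): N and (l;000)² cancel in I_A²/I_B².
A: Δ = 0!·6!·4!/11! = 1/2310; Racah Σ t=0..0: t=0:+1/2880 = 1/2880; ⇒ 3j(3 2 5; 2 2 -4)² = 3/55, sgn -1
B: Δ = 0!·6!·4!/11! = 1/2310; Racah Σ t=0..0: t=0:+1/144 = 1/144; ⇒ 3j(3 2 5; 0 0 0)² = 10/231, sgn -1
I_A²/I_B² = (3/55)/(10/231) = 63/50

63/50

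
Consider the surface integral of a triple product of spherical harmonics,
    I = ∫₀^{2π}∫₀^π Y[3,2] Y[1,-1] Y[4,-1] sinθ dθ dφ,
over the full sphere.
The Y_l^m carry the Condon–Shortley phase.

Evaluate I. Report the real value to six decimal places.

-0.106622

Checks pass: Σm=0; 8 even; l₃=4∈[2,4].
(2·3+1)(2·1+1)(2·4+1) = 189
Δ: 0! 6! 2! / 9! → 1/252
sum: t=0:+1/36 = 1/36
3j²(3 1 4; 0 0 0) = Δ·Π!·Σ² = 4/63  (sign +1)
sum: t=0:+1/240 = 1/240
3j²(3 1 4; 2 -1 -1) = Δ·Π!·Σ² = 1/84  (sign -1)
combine: 4πI² = 189·4/63·1/84 = 1/7
take √, sign -1: I = -0.10662181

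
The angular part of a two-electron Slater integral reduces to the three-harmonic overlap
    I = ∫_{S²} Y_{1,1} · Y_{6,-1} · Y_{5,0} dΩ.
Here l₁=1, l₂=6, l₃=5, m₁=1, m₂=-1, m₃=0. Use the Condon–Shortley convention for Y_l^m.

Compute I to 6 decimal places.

Rules hold: Σm=0, L=12 even, 5≤5≤7.
N = 3·13·11 = 429
Δ = 2!·0!·10!/13! = 1/858
Racah Σ t=1..1: t=1:−1/14400 = -1/14400
⇒ 3j(1 6 5; 0 0 0)² = 6/143, sgn +1
Racah Σ t=0..0: t=0:+1/28800 = 1/28800
⇒ 3j(1 6 5; 1 -1 0)² = 7/286, sgn -1
4πI² = N·(3j₀)²·(3jₘ)² = 63/143
I = -1·√(0.440559/4π) = -0.18723944

-0.187239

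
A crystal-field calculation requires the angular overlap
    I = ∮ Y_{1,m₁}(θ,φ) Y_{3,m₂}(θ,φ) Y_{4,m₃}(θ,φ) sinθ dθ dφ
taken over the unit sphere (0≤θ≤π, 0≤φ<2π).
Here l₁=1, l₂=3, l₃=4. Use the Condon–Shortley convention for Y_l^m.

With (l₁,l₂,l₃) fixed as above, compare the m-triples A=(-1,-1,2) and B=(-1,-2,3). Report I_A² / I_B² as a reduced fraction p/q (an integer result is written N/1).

Same 1,3,4: normalisation and zero-m 3j drop out of the ratio.
A: Δ: 0! 2! 6! / 9! → 1/252; sum: t=0:+1/96 = 1/96; 3j²(1 3 4; -1 -1 2) = Δ·Π!·Σ² = 5/84  (sign +1)
B: Δ: 0! 2! 6! / 9! → 1/252; sum: t=0:+1/240 = 1/240; 3j²(1 3 4; -1 -2 3) = Δ·Π!·Σ² = 1/12  (sign -1)
I_A²/I_B² = (5/84)/(1/12) = 5/7

5/7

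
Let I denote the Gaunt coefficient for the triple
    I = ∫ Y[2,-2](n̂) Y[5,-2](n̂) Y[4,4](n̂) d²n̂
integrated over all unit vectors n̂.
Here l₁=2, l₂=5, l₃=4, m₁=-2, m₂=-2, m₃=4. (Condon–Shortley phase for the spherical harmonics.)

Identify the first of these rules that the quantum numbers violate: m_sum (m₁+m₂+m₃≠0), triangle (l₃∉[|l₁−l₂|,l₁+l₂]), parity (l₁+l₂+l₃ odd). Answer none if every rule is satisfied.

azimuthal sum: -2 − 2 + 4 = 0  ✓
3 ≤ 4 ≤ 7 (triangle on l)  ✓
L = 2 + 5 + 4 = 11 (odd)  ✗

parity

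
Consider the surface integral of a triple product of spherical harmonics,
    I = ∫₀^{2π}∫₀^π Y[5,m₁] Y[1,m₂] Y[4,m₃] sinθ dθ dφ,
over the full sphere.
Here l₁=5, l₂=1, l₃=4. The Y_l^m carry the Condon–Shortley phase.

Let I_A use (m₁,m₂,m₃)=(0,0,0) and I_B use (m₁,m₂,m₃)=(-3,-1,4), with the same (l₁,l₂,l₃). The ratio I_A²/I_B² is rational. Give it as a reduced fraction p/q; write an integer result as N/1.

Shared (l₁,l₂,l₃)=(5,1,4): N and (l;000)² cancel in I_A²/I_B².
A: Δ = 2!·8!·0!/11! = 1/495; Racah Σ t=1..1: t=1:−1/576 = -1/576; ⇒ 3j(5 1 4; 0 0 0)² = 5/99, sgn -1
B: Δ = 2!·8!·0!/11! = 1/495; Racah Σ t=0..0: t=0:+1/80640 = 1/80640; ⇒ 3j(5 1 4; -3 -1 4)² = 1/495, sgn +1
I_A²/I_B² = (5/99)/(1/495) = 25/1

25/1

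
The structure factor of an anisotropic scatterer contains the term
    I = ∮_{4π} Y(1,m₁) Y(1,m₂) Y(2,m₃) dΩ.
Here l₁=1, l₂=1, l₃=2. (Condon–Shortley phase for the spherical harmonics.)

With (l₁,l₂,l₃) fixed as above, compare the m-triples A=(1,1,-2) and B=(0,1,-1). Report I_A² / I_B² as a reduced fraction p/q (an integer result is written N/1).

2/1

l's match ⇒ only the (l;m) 3-j factors differ between A and B.
A: triangle coeff Δ(1,1,2) = 1/30; Σ_t [0,0]: t=0:+1/4 = 1/4; (3j)²=1/5 [(1 1 2; 1 1 -2)], sign=+1
B: triangle coeff Δ(1,1,2) = 1/30; Σ_t [0,0]: t=0:+1/2 = 1/2; (3j)²=1/10 [(1 1 2; 0 1 -1)], sign=-1
I_A²/I_B² = (1/5)/(1/10) = 2/1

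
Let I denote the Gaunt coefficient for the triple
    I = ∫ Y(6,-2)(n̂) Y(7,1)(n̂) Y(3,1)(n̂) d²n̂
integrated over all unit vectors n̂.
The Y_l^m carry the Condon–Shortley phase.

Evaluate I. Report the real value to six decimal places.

0.062364

Rules hold: Σm=0, L=16 even, 1≤3≤13.
N = 13·15·7 = 1365
Δ = 10!·2!·4!/17! = 1/2042040
Racah Σ t=4..6: t=4:+1/207360 t=5:−1/57600 t=6:+1/207360 = -1/129600
⇒ 3j(6 7 3; 0 0 0)² = 168/12155, sgn +1
Racah Σ t=6..8: t=6:+1/138240 t=7:−1/181440 t=8:+1/3870720 = 23/11612160
⇒ 3j(6 7 3; -2 1 1)² = 529/204204, sgn +1
4πI² = N·(3j₀)²·(3jₘ)² = 22218/454597
I = +1·√(0.0488741/4π) = 0.06236404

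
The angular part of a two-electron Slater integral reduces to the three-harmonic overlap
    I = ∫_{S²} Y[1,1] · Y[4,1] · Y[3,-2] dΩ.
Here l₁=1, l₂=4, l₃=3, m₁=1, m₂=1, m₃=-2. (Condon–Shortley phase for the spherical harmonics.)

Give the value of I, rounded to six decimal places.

-0.106622

Rules hold: Σm=0, L=8 even, 3≤3≤5.
N = 3·9·7 = 189
Δ = 2!·0!·6!/9! = 1/252
Racah Σ t=1..1: t=1:−1/36 = -1/36
⇒ 3j(1 4 3; 0 0 0)² = 4/63, sgn +1
Racah Σ t=0..0: t=0:+1/240 = 1/240
⇒ 3j(1 4 3; 1 1 -2)² = 1/84, sgn -1
4πI² = N·(3j₀)²·(3jₘ)² = 1/7
I = -1·√(0.142857/4π) = -0.10662181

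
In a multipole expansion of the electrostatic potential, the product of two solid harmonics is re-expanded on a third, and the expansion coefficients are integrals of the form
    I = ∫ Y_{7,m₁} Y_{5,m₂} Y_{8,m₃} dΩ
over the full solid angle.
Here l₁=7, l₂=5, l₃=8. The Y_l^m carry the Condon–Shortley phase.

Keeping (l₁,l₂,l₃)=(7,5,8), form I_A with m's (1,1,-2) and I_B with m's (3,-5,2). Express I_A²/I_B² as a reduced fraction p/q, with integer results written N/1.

l's match ⇒ only the (l;m) 3-j factors differ between A and B.
A: triangle coeff Δ(7,5,8) = 1/814773960; Σ_t [0,4]: t=0:+1/298598400 t=1:−1/10368000 t=2:+1/3317760 t=3:−1/6531840 t=4:+1/92897280 = 197/2985984000; (3j)²=38809/5542680 [(7 5 8; 1 1 -2)], sign=+1
B: triangle coeff Δ(7,5,8) = 1/814773960; Σ_t [0,0]: t=0:+1/298598400 = 1/298598400; (3j)²=525/46189 [(7 5 8; 3 -5 2)], sign=+1
I_A²/I_B² = (38809/5542680)/(525/46189) = 38809/63000

38809/63000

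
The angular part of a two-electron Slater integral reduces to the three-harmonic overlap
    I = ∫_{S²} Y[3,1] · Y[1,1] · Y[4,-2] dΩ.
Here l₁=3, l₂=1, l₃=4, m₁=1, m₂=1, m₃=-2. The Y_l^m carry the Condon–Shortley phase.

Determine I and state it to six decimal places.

Rules hold: Σm=0, L=8 even, 2≤4≤4.
N = 7·3·9 = 189
Δ = 0!·6!·2!/9! = 1/252
Racah Σ t=0..0: t=0:+1/36 = 1/36
⇒ 3j(3 1 4; 0 0 0)² = 4/63, sgn +1
Racah Σ t=0..0: t=0:+1/96 = 1/96
⇒ 3j(3 1 4; 1 1 -2)² = 5/84, sgn +1
4πI² = N·(3j₀)²·(3jₘ)² = 5/7
I = +1·√(0.714286/4π) = 0.23841361

0.238414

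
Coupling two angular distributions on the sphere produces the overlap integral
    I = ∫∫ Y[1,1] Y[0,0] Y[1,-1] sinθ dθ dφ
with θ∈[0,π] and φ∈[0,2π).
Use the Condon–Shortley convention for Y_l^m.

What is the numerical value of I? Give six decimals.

-0.282095

Checks pass: Σm=0; 2 even; l₃=1∈[1,1].
(2·1+1)(2·0+1)(2·1+1) = 9
Δ: 0! 2! 0! / 3! → 1/3
sum: t=0:+1/1 = 1/1
3j²(1 0 1; 0 0 0) = Δ·Π!·Σ² = 1/3  (sign -1)
sum: t=0:+1/2 = 1/2
3j²(1 0 1; 1 0 -1) = Δ·Π!·Σ² = 1/3  (sign +1)
combine: 4πI² = 9·1/3·1/3 = 1/1
take √, sign -1: I = -0.28209479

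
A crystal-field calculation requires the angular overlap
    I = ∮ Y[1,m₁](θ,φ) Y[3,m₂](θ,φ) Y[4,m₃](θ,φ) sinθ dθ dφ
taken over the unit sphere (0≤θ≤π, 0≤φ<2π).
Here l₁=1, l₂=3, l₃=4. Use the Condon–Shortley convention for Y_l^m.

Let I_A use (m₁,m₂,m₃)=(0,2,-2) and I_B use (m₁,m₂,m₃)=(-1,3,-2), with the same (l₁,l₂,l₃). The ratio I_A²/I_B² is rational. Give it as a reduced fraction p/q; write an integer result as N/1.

12/1

l's match ⇒ only the (l;m) 3-j factors differ between A and B.
A: triangle coeff Δ(1,3,4) = 1/252; Σ_t [0,0]: t=0:+1/120 = 1/120; (3j)²=1/21 [(1 3 4; 0 2 -2)], sign=+1
B: triangle coeff Δ(1,3,4) = 1/252; Σ_t [0,0]: t=0:+1/1440 = 1/1440; (3j)²=1/252 [(1 3 4; -1 3 -2)], sign=+1
I_A²/I_B² = (1/21)/(1/252) = 12/1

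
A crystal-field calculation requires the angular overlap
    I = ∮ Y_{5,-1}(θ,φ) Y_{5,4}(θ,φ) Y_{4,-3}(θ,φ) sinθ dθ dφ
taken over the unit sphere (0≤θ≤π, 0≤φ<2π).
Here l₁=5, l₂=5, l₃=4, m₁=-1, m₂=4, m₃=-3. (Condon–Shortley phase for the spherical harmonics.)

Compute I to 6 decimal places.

-0.168084

Rules hold: Σm=0, L=14 even, 0≤4≤10.
N = 11·11·9 = 1089
Δ = 6!·4!·4!/15! = 1/3153150
Racah Σ t=1..5: t=1:−1/69120 t=2:+1/1728 t=3:−1/576 t=4:+1/1728 t=5:−1/69120 = -7/11520
⇒ 3j(5 5 4; 0 0 0)² = 2/143, sgn -1
Racah Σ t=5..6: t=5:−1/17280 t=6:+1/103680 = -1/20736
⇒ 3j(5 5 4; -1 4 -3)² = 10/429, sgn +1
4πI² = N·(3j₀)²·(3jₘ)² = 60/169
I = -1·√(0.35503/4π) = -0.16808437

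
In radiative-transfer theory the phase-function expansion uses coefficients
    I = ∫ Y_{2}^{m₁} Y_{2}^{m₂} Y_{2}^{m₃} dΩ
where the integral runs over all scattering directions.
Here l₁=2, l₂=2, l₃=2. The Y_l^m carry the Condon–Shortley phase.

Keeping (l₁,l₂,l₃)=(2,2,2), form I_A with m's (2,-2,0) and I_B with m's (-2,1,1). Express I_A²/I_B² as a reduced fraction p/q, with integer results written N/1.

Same 2,2,2: normalisation and zero-m 3j drop out of the ratio.
A: Δ: 2! 2! 2! / 7! → 1/630; sum: t=0:+1/8 = 1/8; 3j²(2 2 2; 2 -2 0) = Δ·Π!·Σ² = 2/35  (sign +1)
B: Δ: 2! 2! 2! / 7! → 1/630; sum: t=2:+1/4 = 1/4; 3j²(2 2 2; -2 1 1) = Δ·Π!·Σ² = 3/35  (sign -1)
I_A²/I_B² = (2/35)/(3/35) = 2/3

2/3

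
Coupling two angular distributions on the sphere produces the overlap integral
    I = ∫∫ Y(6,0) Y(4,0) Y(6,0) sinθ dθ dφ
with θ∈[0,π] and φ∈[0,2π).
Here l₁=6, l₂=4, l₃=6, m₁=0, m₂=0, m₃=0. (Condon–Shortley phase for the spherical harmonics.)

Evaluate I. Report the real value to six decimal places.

0.126716

m-sum 0 ✓  L=16 even ✓  2≤6≤10 ✓
Π(2lᵢ+1) = 13×9×13 = 1521
triangle coeff Δ(6,4,6) = 1/15315300
Σ_t [0,4]: t=0:+1/829440 t=1:−1/25920 t=2:+1/9216 t=3:−1/25920 t=4:+1/829440 = 7/207360
(3j)²=28/2431 [(6 4 6; 0 0 0)], sign=+1
(m-triple is (0,0,0) — same symbol as above.)
⇒ 4πI² = 7056/34969
I = (+1)√(7056/34969/(4π)) = 0.12671638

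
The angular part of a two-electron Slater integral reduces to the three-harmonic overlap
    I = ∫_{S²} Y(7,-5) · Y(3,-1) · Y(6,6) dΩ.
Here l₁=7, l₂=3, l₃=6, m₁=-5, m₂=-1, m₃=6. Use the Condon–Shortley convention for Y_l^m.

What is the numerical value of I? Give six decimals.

Checks pass: Σm=0; 16 even; l₃=6∈[4,10].
(2·7+1)(2·3+1)(2·6+1) = 1365
Δ: 4! 10! 2! / 17! → 1/2042040
sum: t=1:−1/207360 t=2:+1/57600 t=3:−1/207360 = 1/129600
3j²(7 3 6; 0 0 0) = Δ·Π!·Σ² = 168/12155  (sign +1)
sum: t=2:+1/29030400 = 1/29030400
3j²(7 3 6; -5 -1 6) = Δ·Π!·Σ² = 99/7735  (sign +1)
combine: 4πI² = 1365·168/12155·99/7735 = 4536/18785
take √, sign +1: I = 0.13862003

0.138620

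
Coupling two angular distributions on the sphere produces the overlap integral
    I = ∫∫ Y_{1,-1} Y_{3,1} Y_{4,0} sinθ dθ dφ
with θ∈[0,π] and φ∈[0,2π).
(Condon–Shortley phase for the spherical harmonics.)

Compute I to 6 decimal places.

0.150786

Checks pass: Σm=0; 8 even; l₃=4∈[2,4].
(2·1+1)(2·3+1)(2·4+1) = 189
Δ: 0! 2! 6! / 9! → 1/252
sum: t=0:+1/36 = 1/36
3j²(1 3 4; 0 0 0) = Δ·Π!·Σ² = 4/63  (sign +1)
sum: t=0:+1/96 = 1/96
3j²(1 3 4; -1 1 0) = Δ·Π!·Σ² = 1/42  (sign +1)
combine: 4πI² = 189·4/63·1/42 = 2/7
take √, sign +1: I = 0.15078601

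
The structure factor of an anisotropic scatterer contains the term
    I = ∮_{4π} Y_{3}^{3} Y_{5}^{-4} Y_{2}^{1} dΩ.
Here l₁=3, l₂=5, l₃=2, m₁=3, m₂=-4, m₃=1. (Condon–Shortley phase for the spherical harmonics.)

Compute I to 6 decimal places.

m-sum 0 ✓  L=10 even ✓  2≤2≤8 ✓
Π(2lᵢ+1) = 7×11×5 = 385
triangle coeff Δ(3,5,2) = 1/2310
Σ_t [3,3]: t=3:−1/144 = -1/144
(3j)²=10/231 [(3 5 2; 0 0 0)], sign=-1
Σ_t [0,0]: t=0:+1/4320 = 1/4320
(3j)²=2/55 [(3 5 2; 3 -4 1)], sign=-1
⇒ 4πI² = 20/33
I = (+1)√(20/33/(4π)) = 0.21961050

0.219610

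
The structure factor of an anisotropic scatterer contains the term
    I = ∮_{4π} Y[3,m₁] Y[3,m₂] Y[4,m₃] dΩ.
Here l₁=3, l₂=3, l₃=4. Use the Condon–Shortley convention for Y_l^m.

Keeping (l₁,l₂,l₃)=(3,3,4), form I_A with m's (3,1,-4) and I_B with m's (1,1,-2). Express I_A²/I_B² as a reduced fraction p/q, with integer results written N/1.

21/20

l's match ⇒ only the (l;m) 3-j factors differ between A and B.
A: triangle coeff Δ(3,3,4) = 1/34650; Σ_t [0,0]: t=0:+1/1152 = 1/1152; (3j)²=1/33 [(3 3 4; 3 1 -4)], sign=+1
B: triangle coeff Δ(3,3,4) = 1/34650; Σ_t [0,2]: t=0:+1/192 t=1:−1/36 t=2:+1/192 = -5/288; (3j)²=20/693 [(3 3 4; 1 1 -2)], sign=-1
I_A²/I_B² = (1/33)/(20/693) = 21/20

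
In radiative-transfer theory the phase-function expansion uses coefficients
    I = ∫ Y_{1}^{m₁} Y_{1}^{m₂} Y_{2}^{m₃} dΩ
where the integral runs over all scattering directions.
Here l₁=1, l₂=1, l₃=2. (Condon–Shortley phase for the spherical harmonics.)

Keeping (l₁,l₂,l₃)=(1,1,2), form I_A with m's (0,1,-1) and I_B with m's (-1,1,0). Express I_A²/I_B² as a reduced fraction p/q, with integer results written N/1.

3/1

Same 1,1,2: normalisation and zero-m 3j drop out of the ratio.
A: Δ: 0! 2! 2! / 5! → 1/30; sum: t=0:+1/2 = 1/2; 3j²(1 1 2; 0 1 -1) = Δ·Π!·Σ² = 1/10  (sign -1)
B: Δ: 0! 2! 2! / 5! → 1/30; sum: t=0:+1/4 = 1/4; 3j²(1 1 2; -1 1 0) = Δ·Π!·Σ² = 1/30  (sign +1)
I_A²/I_B² = (1/10)/(1/30) = 3/1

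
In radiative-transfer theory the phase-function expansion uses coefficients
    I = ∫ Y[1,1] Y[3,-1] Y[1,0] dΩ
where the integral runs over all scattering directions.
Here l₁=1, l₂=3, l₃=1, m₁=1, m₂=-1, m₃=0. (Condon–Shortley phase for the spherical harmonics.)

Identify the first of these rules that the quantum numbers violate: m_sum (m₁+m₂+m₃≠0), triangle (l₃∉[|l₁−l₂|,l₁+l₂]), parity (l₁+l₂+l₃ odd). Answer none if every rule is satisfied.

Σmᵢ = 0  ✓
l₃∈[|l₁−l₂|,l₁+l₂]=[2,4], have l₃=1  ✗
Σlᵢ = 5 ⇒ odd

triangle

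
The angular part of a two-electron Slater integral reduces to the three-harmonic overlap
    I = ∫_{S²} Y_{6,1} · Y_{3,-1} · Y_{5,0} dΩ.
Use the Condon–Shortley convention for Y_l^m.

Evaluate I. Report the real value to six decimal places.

-0.077843

Rules hold: Σm=0, L=14 even, 3≤5≤9.
N = 13·7·11 = 1001
Δ = 4!·8!·2!/15! = 1/675675
Racah Σ t=1..3: t=1:−1/8640 t=2:+1/2304 t=3:−1/8640 = 7/34560
⇒ 3j(6 3 5; 0 0 0)² = 7/429, sgn -1
Racah Σ t=0..2: t=0:+1/34560 t=1:−1/3456 t=2:+1/5760 = -1/11520
⇒ 3j(6 3 5; 1 -1 0)² = 2/429, sgn +1
4πI² = N·(3j₀)²·(3jₘ)² = 98/1287
I = -1·√(0.0761461/4π) = -0.07784287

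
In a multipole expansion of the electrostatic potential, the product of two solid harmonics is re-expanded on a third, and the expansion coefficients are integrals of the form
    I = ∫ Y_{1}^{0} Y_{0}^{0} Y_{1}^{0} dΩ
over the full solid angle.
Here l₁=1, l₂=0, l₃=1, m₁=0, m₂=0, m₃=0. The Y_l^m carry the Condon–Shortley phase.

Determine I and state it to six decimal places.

m-sum 0 ✓  L=2 even ✓  1≤1≤1 ✓
Π(2lᵢ+1) = 3×1×3 = 9
triangle coeff Δ(1,0,1) = 1/3
Σ_t [0,0]: t=0:+1/1 = 1/1
(3j)²=1/3 [(1 0 1; 0 0 0)], sign=-1
(m-triple is (0,0,0) — same symbol as above.)
⇒ 4πI² = 1/1
I = (+1)√(1/1/(4π)) = 0.28209479

0.282095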